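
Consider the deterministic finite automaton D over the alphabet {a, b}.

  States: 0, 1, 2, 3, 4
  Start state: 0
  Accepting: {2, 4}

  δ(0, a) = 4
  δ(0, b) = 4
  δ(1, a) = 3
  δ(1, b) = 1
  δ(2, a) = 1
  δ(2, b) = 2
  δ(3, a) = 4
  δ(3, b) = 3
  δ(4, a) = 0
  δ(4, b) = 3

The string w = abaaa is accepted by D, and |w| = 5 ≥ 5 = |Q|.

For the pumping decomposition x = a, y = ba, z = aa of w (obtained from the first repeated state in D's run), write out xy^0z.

aaa

xy⁰z = xz = a·aa = aaa.
Reading y = ba takes D from 4 back to 4, so after x the machine is still in 4, and z then leads to the accepting state 4. Hence aaa ∈ L(D).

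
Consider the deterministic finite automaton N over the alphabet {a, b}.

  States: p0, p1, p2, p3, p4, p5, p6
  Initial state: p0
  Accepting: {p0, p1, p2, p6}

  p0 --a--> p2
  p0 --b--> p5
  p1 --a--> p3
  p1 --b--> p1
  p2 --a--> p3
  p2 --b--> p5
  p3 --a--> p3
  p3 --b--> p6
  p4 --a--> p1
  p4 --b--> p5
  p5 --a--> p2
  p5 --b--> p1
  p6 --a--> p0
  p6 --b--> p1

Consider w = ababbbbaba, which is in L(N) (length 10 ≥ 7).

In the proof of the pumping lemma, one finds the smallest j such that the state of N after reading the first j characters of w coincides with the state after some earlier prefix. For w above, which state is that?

State sequence: p0 -a-> p2 -b-> p5 -a-> p2 -b-> p5 -b-> p1 -b-> p1 -b-> p1 -a-> p3 -b-> p6 -a-> p0
First repeat at step 3: p2 was already visited.

The earliest repeat is at step j = 3: N is in p2, which it already visited at step i = 1.
Pumping length from the standard proof: p = 7 (the number of states). The repeated state found above gives |xy| = j ≤ 7 and |y| = j − i ≥ 1.

p2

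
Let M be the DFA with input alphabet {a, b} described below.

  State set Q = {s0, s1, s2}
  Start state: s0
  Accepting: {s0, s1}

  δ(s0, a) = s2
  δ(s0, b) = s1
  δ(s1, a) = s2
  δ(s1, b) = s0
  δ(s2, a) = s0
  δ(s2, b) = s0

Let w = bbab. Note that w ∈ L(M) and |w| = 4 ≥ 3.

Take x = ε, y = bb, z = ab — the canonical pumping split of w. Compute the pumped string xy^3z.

bbbbbbab

xy^3z = ε·bb·bb·bb·ab = bbbbbbab.
Reading y = bb takes M from s0 back to s0, so after x·y·y·y the machine is still in s0, and z then leads to the accepting state s0. Hence bbbbbbab ∈ L(M).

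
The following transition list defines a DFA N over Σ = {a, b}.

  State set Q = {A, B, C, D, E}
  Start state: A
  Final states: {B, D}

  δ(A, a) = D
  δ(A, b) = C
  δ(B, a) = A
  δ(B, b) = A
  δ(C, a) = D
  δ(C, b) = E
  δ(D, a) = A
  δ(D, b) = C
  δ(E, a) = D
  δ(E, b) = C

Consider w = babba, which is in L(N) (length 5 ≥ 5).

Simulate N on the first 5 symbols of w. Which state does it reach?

D

State sequence: A -b-> C -a-> D -b-> C -b-> E -a-> D

After reading 5 characters, N is in state D.
(This kind of state-tracing is the core of the pumping-lemma construction: with 5 states, pigeonhole forces a repeat within the first 5 steps.)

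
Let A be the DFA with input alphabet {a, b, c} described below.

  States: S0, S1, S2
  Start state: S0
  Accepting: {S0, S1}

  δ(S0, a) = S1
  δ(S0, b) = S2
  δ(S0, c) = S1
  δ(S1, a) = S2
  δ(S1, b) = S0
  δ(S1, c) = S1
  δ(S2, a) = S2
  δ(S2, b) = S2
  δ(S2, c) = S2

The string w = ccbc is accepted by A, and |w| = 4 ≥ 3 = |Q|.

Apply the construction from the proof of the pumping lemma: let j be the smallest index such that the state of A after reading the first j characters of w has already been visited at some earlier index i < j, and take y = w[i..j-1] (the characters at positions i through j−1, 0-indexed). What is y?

c

State sequence: S0 -c-> S1 -c-> S1 -b-> S0 -c-> S1
First repeat at step 2: S1 was already visited.

So i = 1, j = 2, giving x = w[0:1] = c, y = w[1:2] = c, z = w[2:4] = bc.
Check: |xy| = 2 ≤ 3 and |y| = 1 ≥ 1. Reading y takes A from S1 back to S1, so every xyⁱz is accepted.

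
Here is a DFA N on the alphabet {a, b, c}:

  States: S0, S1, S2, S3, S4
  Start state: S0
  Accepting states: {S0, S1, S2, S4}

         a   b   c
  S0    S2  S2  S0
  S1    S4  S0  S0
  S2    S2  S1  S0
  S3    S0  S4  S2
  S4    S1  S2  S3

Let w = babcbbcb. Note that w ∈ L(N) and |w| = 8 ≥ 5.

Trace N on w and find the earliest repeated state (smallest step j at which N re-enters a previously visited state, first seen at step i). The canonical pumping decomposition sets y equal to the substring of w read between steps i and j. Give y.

a

State sequence: S0 -b-> S2 -a-> S2 -b-> S1 -c-> S0 -b-> S2 -b-> S1 -c-> S0 -b-> S2
First repeat at step 2: S2 was already visited.

So i = 1, j = 2, giving x = w[0:1] = b, y = w[1:2] = a, z = w[2:8] = bcbbcb.
Check: |xy| = 2 ≤ 5 and |y| = 1 ≥ 1. Reading y takes N from S2 back to S2, so every xyⁱz is accepted.
The DFA has 5 states, so the proof of the pumping lemma guarantees a repeated state among the first 5+1 visited; the segment between the two visits is the pumpable y.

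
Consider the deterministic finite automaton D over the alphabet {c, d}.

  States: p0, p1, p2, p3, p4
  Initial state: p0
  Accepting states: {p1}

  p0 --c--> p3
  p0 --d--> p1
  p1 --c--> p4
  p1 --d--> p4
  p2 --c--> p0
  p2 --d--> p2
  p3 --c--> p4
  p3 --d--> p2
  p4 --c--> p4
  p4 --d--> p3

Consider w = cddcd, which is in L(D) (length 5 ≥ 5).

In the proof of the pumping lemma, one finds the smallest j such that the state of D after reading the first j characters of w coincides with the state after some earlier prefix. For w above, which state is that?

State sequence: p0 -c-> p3 -d-> p2 -d-> p2 -c-> p0 -d-> p1
First repeat at step 3: p2 was already visited.

The earliest repeat is at step j = 3: D is in p2, which it already visited at step i = 2.
Since D has 5 states, any run of length ≥ 5 visits 5+1 states, so by pigeonhole some state repeats within the first 5 steps — that repeat gives the pumpable loop.

p2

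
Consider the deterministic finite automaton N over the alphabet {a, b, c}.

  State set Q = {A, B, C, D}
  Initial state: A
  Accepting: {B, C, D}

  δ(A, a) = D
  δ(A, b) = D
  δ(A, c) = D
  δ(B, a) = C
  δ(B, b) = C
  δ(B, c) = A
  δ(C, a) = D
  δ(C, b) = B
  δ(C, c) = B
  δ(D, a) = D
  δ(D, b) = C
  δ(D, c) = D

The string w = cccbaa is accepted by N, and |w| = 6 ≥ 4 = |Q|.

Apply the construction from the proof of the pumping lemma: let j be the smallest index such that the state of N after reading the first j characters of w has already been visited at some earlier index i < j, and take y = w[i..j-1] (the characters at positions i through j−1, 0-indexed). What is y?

c

Run of N on w = c c c b a a:
  step 0: A  (start)
  step 1: D  (read c: A→D)
  step 2: D  (read c: D→D)   ← first repeat (D seen earlier)
  step 3: D  (read c: D→D)
  step 4: C  (read b: D→C)
  step 5: D  (read a: C→D)
  step 6: D  (read a: D→D)

So i = 1, j = 2, giving x = w[0:1] = c, y = w[1:2] = c, z = w[2:6] = cbaa.
Check: |xy| = 2 ≤ 4 and |y| = 1 ≥ 1. Reading y takes N from D back to D, so every xyⁱz is accepted.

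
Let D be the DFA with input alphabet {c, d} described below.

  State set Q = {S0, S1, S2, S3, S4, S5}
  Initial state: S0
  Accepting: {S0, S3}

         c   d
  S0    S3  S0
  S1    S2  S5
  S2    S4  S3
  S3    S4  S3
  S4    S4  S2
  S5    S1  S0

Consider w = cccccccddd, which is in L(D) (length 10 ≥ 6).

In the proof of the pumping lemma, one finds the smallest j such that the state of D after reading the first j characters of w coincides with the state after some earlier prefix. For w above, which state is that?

Run of D on w = c c c c c c c d d d:
  step 0: S0  (start)
  step 1: S3  (read c: S0→S3)
  step 2: S4  (read c: S3→S4)
  step 3: S4  (read c: S4→S4)   ← first repeat (S4 seen earlier)
  step 4: S4  (read c: S4→S4)
  step 5: S4  (read c: S4→S4)
  step 6: S4  (read c: S4→S4)
  step 7: S4  (read c: S4→S4)
  step 8: S2  (read d: S4→S2)
  step 9: S3  (read d: S2→S3)
  step 10: S3  (read d: S3→S3)

The earliest repeat is at step j = 3: D is in S4, which it already visited at step i = 2.
Pumping length from the standard proof: p = 6 (the number of states). The repeated state found above gives |xy| = j ≤ 6 and |y| = j − i ≥ 1.

S4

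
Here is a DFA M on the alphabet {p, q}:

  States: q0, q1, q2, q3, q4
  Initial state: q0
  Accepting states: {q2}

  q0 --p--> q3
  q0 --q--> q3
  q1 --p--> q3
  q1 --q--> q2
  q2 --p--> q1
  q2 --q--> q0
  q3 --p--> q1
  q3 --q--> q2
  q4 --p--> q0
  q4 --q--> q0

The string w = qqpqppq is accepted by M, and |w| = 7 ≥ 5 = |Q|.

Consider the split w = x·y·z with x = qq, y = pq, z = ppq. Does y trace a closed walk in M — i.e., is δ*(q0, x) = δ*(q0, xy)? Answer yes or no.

yes

Run of M on the first 4 characters of w = q q p q:
  step 0: q0  (start)
  step 1: q3  (read q: q0→q3)
  step 2: q2  (read q: q3→q2)
  step 3: q1  (read p: q2→q1)
  step 4: q2  (read q: q1→q2)

After x (step 2): q2. After xy (step 4): q2.
They match, so y = pq drives M around a cycle from q2 back to itself; pumping y any number of times keeps M in q2 before reading z, and xyⁱz ∈ L(M) for every i ≥ 0.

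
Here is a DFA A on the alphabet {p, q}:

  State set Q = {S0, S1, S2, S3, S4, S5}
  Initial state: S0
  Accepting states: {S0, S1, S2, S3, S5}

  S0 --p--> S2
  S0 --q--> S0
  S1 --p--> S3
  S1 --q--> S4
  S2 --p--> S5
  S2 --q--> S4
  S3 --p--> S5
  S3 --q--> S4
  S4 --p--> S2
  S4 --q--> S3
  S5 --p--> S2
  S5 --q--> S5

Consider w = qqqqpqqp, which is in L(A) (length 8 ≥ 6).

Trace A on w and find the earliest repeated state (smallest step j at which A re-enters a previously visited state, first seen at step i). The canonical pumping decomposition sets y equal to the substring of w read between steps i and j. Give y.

q

Run of A on w = q q q q p q q p:
  step 0: S0  (start)
  step 1: S0  (read q: S0→S0)   ← first repeat (S0 seen earlier)
  step 2: S0  (read q: S0→S0)
  step 3: S0  (read q: S0→S0)
  step 4: S0  (read q: S0→S0)
  step 5: S2  (read p: S0→S2)
  step 6: S4  (read q: S2→S4)
  step 7: S3  (read q: S4→S3)
  step 8: S5  (read p: S3→S5)

So i = 0, j = 1, giving x = w[0:0] = ε, y = w[0:1] = q, z = w[1:8] = qqqpqqp.
Check: |xy| = 1 ≤ 6 and |y| = 1 ≥ 1. Reading y takes A from S0 back to S0, so every xyⁱz is accepted.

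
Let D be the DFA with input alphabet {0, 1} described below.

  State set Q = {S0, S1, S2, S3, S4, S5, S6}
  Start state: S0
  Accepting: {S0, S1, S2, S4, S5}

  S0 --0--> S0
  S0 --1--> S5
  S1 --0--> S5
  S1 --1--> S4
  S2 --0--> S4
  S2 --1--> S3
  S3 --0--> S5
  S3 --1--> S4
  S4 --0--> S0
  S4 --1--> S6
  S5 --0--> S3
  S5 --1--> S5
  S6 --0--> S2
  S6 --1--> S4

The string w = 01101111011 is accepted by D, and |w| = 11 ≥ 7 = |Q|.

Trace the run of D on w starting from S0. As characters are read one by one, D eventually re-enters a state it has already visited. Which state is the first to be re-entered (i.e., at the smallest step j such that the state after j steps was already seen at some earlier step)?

State sequence: S0 -0-> S0 -1-> S5 -1-> S5 -0-> S3 -1-> S4 -1-> S6 -1-> S4 -1-> S6 -0-> S2 -1-> S3 -1-> S4
First repeat at step 1: S0 was already visited.

The earliest repeat is at step j = 1: D is in S0, which it already visited at step i = 0.
The DFA has 7 states, so the proof of the pumping lemma guarantees a repeated state among the first 7+1 visited; the segment between the two visits is the pumpable y.

S0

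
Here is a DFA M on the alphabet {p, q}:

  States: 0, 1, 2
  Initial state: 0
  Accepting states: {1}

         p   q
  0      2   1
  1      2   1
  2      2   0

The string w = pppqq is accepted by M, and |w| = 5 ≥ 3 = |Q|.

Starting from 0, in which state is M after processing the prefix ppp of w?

2

Run of M on the first 3 characters of w = p p p:
  step 0: 0  (start)
  step 1: 2  (read p: 0→2)
  step 2: 2  (read p: 2→2)
  step 3: 2  (read p: 2→2)

After reading 3 characters, M is in state 2.
(This kind of state-tracing is the core of the pumping-lemma construction: with 3 states, pigeonhole forces a repeat within the first 3 steps.)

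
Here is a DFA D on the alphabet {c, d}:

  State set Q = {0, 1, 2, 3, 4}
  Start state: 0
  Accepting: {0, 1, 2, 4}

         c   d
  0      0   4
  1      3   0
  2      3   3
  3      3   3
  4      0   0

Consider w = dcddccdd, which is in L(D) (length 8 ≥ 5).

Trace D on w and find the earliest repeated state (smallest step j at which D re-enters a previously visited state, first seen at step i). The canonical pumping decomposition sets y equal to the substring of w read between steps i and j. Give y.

Run of D on w = d c d d c c d d:
  step 0: 0  (start)
  step 1: 4  (read d: 0→4)
  step 2: 0  (read c: 4→0)   ← first repeat (0 seen earlier)
  step 3: 4  (read d: 0→4)
  step 4: 0  (read d: 4→0)
  step 5: 0  (read c: 0→0)
  step 6: 0  (read c: 0→0)
  step 7: 4  (read d: 0→4)
  step 8: 0  (read d: 4→0)

So i = 0, j = 2, giving x = w[0:0] = ε, y = w[0:2] = dc, z = w[2:8] = ddccdd.
Check: |xy| = 2 ≤ 5 and |y| = 2 ≥ 1. Reading y takes D from 0 back to 0, so every xyⁱz is accepted.
Pumping length from the standard proof: p = 5 (the number of states). The repeated state found above gives |xy| = j ≤ 5 and |y| = j − i ≥ 1.

dc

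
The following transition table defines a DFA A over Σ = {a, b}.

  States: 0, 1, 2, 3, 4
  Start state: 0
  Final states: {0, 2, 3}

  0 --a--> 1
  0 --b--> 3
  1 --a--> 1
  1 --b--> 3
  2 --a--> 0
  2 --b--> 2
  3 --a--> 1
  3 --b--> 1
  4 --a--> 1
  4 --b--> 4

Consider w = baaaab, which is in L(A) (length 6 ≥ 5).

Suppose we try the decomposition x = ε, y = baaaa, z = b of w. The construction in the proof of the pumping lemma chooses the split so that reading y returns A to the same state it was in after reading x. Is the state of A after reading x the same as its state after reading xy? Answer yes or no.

no

State sequence: 0 -b-> 3 -a-> 1 -a-> 1 -a-> 1 -a-> 1

After x (step 0): 0. After xy (step 5): 1.
They differ (0 ≠ 1), so y is not a cycle from the state after x; this split is not the one the pumping-lemma construction produces, and pumping y need not keep the string in L(A).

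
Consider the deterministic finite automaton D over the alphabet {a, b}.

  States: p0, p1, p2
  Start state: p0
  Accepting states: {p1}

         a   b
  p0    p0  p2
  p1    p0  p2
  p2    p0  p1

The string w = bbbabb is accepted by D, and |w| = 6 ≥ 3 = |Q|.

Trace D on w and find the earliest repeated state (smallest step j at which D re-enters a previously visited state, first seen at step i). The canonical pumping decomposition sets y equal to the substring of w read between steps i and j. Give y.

Run of D on w = b b b a b b:
  step 0: p0  (start)
  step 1: p2  (read b: p0→p2)
  step 2: p1  (read b: p2→p1)
  step 3: p2  (read b: p1→p2)   ← first repeat (p2 seen earlier)
  step 4: p0  (read a: p2→p0)
  step 5: p2  (read b: p0→p2)
  step 6: p1  (read b: p2→p1)

So i = 1, j = 3, giving x = w[0:1] = b, y = w[1:3] = bb, z = w[3:6] = abb.
Check: |xy| = 3 ≤ 3 and |y| = 2 ≥ 1. Reading y takes D from p2 back to p2, so every xyⁱz is accepted.

bb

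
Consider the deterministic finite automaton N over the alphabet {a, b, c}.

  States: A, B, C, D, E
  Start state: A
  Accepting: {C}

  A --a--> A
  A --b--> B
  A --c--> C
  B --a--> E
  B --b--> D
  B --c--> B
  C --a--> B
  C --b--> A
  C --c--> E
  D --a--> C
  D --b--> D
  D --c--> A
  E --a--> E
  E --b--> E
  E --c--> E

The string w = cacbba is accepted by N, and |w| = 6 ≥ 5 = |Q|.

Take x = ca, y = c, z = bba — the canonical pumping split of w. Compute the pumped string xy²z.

caccbba

xy^2z = ca·c·c·bba = caccbba.
Reading y = c takes N from B back to B, so after x·y·y the machine is still in B, and z then leads to the accepting state C. Hence caccbba ∈ L(N).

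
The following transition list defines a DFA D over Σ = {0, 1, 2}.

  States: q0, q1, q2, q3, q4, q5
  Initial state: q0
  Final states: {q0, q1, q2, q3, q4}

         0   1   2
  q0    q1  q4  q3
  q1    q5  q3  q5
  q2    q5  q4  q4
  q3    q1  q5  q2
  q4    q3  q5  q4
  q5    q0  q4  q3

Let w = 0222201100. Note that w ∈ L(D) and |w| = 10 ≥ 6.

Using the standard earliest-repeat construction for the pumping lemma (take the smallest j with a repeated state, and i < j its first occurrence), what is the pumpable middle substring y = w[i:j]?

State sequence: q0 -0-> q1 -2-> q5 -2-> q3 -2-> q2 -2-> q4 -0-> q3 -1-> q5 -1-> q4 -0-> q3 -0-> q1
First repeat at step 6: q3 was already visited.

So i = 3, j = 6, giving x = w[0:3] = 022, y = w[3:6] = 220, z = w[6:10] = 1100.
Check: |xy| = 6 ≤ 6 and |y| = 3 ≥ 1. Reading y takes D from q3 back to q3, so every xyⁱz is accepted.

220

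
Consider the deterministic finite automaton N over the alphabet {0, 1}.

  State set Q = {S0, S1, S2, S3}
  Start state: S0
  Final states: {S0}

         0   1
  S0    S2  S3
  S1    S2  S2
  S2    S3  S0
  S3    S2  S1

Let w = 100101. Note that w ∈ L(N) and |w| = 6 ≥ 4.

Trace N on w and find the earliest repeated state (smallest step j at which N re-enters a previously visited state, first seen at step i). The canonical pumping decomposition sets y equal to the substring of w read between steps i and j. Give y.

00

Run of N on w = 1 0 0 1 0 1:
  step 0: S0  (start)
  step 1: S3  (read 1: S0→S3)
  step 2: S2  (read 0: S3→S2)
  step 3: S3  (read 0: S2→S3)   ← first repeat (S3 seen earlier)
  step 4: S1  (read 1: S3→S1)
  step 5: S2  (read 0: S1→S2)
  step 6: S0  (read 1: S2→S0)

So i = 1, j = 3, giving x = w[0:1] = 1, y = w[1:3] = 00, z = w[3:6] = 101.
Check: |xy| = 3 ≤ 4 and |y| = 2 ≥ 1. Reading y takes N from S3 back to S3, so every xyⁱz is accepted.
Pumping length from the standard proof: p = 4 (the number of states). The repeated state found above gives |xy| = j ≤ 4 and |y| = j − i ≥ 1.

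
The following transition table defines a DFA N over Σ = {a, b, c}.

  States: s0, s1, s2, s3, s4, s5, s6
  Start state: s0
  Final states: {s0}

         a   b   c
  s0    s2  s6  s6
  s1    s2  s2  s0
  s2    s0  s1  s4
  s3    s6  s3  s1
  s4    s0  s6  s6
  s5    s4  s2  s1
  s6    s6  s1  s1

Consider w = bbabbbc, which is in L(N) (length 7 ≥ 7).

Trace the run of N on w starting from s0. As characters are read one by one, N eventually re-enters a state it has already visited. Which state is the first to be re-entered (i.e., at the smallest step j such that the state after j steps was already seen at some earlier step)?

Run of N on w = b b a b b b c:
  step 0: s0  (start)
  step 1: s6  (read b: s0→s6)
  step 2: s1  (read b: s6→s1)
  step 3: s2  (read a: s1→s2)
  step 4: s1  (read b: s2→s1)   ← first repeat (s1 seen earlier)
  step 5: s2  (read b: s1→s2)
  step 6: s1  (read b: s2→s1)
  step 7: s0  (read c: s1→s0)

The earliest repeat is at step j = 4: N is in s1, which it already visited at step i = 2.

s1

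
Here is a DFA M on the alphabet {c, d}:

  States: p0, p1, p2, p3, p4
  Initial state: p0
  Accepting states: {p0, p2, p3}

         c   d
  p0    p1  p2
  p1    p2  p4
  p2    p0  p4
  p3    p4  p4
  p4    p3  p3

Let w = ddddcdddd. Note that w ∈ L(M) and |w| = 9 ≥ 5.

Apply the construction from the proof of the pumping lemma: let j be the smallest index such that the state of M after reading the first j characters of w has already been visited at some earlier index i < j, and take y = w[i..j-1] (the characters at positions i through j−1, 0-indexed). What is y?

State sequence: p0 -d-> p2 -d-> p4 -d-> p3 -d-> p4 -c-> p3 -d-> p4 -d-> p3 -d-> p4 -d-> p3
First repeat at step 4: p4 was already visited.

So i = 2, j = 4, giving x = w[0:2] = dd, y = w[2:4] = dd, z = w[4:9] = cdddd.
Check: |xy| = 4 ≤ 5 and |y| = 2 ≥ 1. Reading y takes M from p4 back to p4, so every xyⁱz is accepted.
Since M has 5 states, any run of length ≥ 5 visits 5+1 states, so by pigeonhole some state repeats within the first 5 steps — that repeat gives the pumpable loop.

dd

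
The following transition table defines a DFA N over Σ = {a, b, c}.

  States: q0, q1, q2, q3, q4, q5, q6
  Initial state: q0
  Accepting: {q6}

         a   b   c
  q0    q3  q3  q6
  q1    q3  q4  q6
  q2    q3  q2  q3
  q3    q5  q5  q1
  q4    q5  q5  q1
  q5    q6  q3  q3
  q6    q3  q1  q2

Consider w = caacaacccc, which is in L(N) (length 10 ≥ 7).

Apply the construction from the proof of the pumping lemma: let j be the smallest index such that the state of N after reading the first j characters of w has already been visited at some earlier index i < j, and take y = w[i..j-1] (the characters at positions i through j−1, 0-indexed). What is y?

ac

State sequence: q0 -c-> q6 -a-> q3 -a-> q5 -c-> q3 -a-> q5 -a-> q6 -c-> q2 -c-> q3 -c-> q1 -c-> q6
First repeat at step 4: q3 was already visited.

So i = 2, j = 4, giving x = w[0:2] = ca, y = w[2:4] = ac, z = w[4:10] = aacccc.
Check: |xy| = 4 ≤ 7 and |y| = 2 ≥ 1. Reading y takes N from q3 back to q3, so every xyⁱz is accepted.
Since N has 7 states, any run of length ≥ 7 visits 7+1 states, so by pigeonhole some state repeats within the first 7 steps — that repeat gives the pumpable loop.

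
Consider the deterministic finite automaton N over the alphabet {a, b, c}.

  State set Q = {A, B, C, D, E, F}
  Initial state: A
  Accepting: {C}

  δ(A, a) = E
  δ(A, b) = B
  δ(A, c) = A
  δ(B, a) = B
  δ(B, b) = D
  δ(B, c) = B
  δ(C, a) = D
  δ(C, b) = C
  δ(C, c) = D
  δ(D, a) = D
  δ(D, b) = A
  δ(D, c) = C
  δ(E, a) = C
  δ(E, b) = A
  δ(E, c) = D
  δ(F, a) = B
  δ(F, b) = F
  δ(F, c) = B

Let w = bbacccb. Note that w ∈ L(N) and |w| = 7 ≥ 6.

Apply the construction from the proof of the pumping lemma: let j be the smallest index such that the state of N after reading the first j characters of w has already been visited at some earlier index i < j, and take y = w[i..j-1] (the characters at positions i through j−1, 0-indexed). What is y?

a

State sequence: A -b-> B -b-> D -a-> D -c-> C -c-> D -c-> C -b-> C
First repeat at step 3: D was already visited.

So i = 2, j = 3, giving x = w[0:2] = bb, y = w[2:3] = a, z = w[3:7] = cccb.
Check: |xy| = 3 ≤ 6 and |y| = 1 ≥ 1. Reading y takes N from D back to D, so every xyⁱz is accepted.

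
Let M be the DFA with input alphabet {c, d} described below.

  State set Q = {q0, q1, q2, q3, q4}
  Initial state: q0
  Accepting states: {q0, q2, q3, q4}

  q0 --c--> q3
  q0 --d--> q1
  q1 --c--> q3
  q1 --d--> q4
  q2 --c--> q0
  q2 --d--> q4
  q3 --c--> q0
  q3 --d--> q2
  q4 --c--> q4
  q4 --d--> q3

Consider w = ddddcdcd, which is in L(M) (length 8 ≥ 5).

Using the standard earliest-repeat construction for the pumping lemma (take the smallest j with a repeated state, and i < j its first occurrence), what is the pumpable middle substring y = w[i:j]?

ddddc

Run of M on w = d d d d c d c d:
  step 0: q0  (start)
  step 1: q1  (read d: q0→q1)
  step 2: q4  (read d: q1→q4)
  step 3: q3  (read d: q4→q3)
  step 4: q2  (read d: q3→q2)
  step 5: q0  (read c: q2→q0)   ← first repeat (q0 seen earlier)
  step 6: q1  (read d: q0→q1)
  step 7: q3  (read c: q1→q3)
  step 8: q2  (read d: q3→q2)

So i = 0, j = 5, giving x = w[0:0] = ε, y = w[0:5] = ddddc, z = w[5:8] = dcd.
Check: |xy| = 5 ≤ 5 and |y| = 5 ≥ 1. Reading y takes M from q0 back to q0, so every xyⁱz is accepted.
With |Q| = 5, pigeonhole forces a state repeat no later than step 5; the substring read between the first and second visits to that state can be pumped.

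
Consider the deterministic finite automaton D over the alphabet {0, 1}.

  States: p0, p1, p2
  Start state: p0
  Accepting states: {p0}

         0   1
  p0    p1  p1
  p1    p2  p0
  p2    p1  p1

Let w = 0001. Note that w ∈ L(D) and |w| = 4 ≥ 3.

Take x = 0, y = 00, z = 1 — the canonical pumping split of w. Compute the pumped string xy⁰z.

xy⁰z = xz = 0·1 = 01.
Reading y = 00 takes D from p1 back to p1, so after x the machine is still in p1, and z then leads to the accepting state p0. Hence 01 ∈ L(D).

01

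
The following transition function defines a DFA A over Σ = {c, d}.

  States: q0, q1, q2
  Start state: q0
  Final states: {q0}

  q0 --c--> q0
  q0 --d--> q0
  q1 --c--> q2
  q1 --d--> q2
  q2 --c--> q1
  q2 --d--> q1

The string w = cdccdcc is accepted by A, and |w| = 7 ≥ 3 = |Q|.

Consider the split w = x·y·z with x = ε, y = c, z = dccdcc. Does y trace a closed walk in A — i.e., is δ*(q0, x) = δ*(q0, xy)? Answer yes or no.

yes

State sequence: q0 -c-> q0

After x (step 0): q0. After xy (step 1): q0.
They match, so y = c drives A around a cycle from q0 back to itself; pumping y any number of times keeps A in q0 before reading z, and xyⁱz ∈ L(A) for every i ≥ 0.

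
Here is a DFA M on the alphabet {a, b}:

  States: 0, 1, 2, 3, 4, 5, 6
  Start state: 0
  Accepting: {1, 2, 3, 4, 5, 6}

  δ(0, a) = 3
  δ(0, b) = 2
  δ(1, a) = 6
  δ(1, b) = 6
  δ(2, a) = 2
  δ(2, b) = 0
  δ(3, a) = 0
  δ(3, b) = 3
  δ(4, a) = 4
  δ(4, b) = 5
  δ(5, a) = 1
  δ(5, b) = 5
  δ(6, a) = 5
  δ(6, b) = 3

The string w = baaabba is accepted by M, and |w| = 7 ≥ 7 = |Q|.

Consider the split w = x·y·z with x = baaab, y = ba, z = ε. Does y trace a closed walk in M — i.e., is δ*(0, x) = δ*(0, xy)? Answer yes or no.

Run of M on the first 7 characters of w = b a a a b b a:
  step 0: 0  (start)
  step 1: 2  (read b: 0→2)
  step 2: 2  (read a: 2→2)
  step 3: 2  (read a: 2→2)
  step 4: 2  (read a: 2→2)
  step 5: 0  (read b: 2→0)
  step 6: 2  (read b: 0→2)
  step 7: 2  (read a: 2→2)

After x (step 5): 0. After xy (step 7): 2.
They differ (0 ≠ 2), so y is not a cycle from the state after x; this split is not the one the pumping-lemma construction produces, and pumping y need not keep the string in L(M).

no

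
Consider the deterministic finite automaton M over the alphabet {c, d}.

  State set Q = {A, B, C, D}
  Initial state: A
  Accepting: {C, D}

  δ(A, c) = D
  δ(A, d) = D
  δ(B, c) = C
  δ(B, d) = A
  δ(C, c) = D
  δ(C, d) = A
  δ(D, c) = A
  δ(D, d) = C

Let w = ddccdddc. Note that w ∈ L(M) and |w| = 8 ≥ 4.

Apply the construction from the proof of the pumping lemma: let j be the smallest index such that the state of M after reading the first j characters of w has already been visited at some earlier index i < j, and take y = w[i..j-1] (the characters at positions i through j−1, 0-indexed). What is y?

State sequence: A -d-> D -d-> C -c-> D -c-> A -d-> D -d-> C -d-> A -c-> D
First repeat at step 3: D was already visited.

So i = 1, j = 3, giving x = w[0:1] = d, y = w[1:3] = dc, z = w[3:8] = cdddc.
Check: |xy| = 3 ≤ 4 and |y| = 2 ≥ 1. Reading y takes M from D back to D, so every xyⁱz is accepted.
Since M has 4 states, any run of length ≥ 4 visits 4+1 states, so by pigeonhole some state repeats within the first 4 steps — that repeat gives the pumpable loop.

dc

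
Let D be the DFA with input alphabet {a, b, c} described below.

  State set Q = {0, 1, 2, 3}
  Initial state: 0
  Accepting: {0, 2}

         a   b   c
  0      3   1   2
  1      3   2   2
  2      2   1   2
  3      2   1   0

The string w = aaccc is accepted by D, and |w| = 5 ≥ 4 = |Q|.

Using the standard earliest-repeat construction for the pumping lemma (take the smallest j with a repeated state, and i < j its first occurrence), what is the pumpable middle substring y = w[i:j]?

Run of D on w = a a c c c:
  step 0: 0  (start)
  step 1: 3  (read a: 0→3)
  step 2: 2  (read a: 3→2)
  step 3: 2  (read c: 2→2)   ← first repeat (2 seen earlier)
  step 4: 2  (read c: 2→2)
  step 5: 2  (read c: 2→2)

So i = 2, j = 3, giving x = w[0:2] = aa, y = w[2:3] = c, z = w[3:5] = cc.
Check: |xy| = 3 ≤ 4 and |y| = 1 ≥ 1. Reading y takes D from 2 back to 2, so every xyⁱz is accepted.

c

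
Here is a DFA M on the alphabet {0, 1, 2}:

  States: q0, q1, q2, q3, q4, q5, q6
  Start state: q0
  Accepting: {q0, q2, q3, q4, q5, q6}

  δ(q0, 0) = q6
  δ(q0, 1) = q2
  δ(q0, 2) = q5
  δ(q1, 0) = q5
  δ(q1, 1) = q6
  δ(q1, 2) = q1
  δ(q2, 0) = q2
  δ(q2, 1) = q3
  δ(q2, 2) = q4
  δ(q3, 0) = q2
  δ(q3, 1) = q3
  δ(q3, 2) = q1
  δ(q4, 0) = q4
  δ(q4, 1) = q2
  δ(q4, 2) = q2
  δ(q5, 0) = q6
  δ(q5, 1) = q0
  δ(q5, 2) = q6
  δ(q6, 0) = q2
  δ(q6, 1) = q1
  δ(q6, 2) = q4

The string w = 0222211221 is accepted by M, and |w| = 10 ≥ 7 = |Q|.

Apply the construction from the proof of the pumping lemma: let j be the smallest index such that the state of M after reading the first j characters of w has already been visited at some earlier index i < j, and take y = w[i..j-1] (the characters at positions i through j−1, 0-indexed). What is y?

State sequence: q0 -0-> q6 -2-> q4 -2-> q2 -2-> q4 -2-> q2 -1-> q3 -1-> q3 -2-> q1 -2-> q1 -1-> q6
First repeat at step 4: q4 was already visited.

So i = 2, j = 4, giving x = w[0:2] = 02, y = w[2:4] = 22, z = w[4:10] = 211221.
Check: |xy| = 4 ≤ 7 and |y| = 2 ≥ 1. Reading y takes M from q4 back to q4, so every xyⁱz is accepted.
Since M has 7 states, any run of length ≥ 7 visits 7+1 states, so by pigeonhole some state repeats within the first 7 steps — that repeat gives the pumpable loop.

22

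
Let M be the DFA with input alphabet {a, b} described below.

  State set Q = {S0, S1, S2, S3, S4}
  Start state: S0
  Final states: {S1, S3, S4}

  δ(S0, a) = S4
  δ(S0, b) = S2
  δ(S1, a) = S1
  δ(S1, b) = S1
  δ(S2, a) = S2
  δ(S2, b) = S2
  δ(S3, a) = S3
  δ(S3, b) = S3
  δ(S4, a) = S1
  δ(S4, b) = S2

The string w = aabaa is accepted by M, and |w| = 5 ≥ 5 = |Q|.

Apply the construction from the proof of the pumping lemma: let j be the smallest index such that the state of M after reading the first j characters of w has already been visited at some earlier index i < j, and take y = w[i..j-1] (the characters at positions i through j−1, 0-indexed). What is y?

State sequence: S0 -a-> S4 -a-> S1 -b-> S1 -a-> S1 -a-> S1
First repeat at step 3: S1 was already visited.

So i = 2, j = 3, giving x = w[0:2] = aa, y = w[2:3] = b, z = w[3:5] = aa.
Check: |xy| = 3 ≤ 5 and |y| = 1 ≥ 1. Reading y takes M from S1 back to S1, so every xyⁱz is accepted.
With |Q| = 5, pigeonhole forces a state repeat no later than step 5; the substring read between the first and second visits to that state can be pumped.

b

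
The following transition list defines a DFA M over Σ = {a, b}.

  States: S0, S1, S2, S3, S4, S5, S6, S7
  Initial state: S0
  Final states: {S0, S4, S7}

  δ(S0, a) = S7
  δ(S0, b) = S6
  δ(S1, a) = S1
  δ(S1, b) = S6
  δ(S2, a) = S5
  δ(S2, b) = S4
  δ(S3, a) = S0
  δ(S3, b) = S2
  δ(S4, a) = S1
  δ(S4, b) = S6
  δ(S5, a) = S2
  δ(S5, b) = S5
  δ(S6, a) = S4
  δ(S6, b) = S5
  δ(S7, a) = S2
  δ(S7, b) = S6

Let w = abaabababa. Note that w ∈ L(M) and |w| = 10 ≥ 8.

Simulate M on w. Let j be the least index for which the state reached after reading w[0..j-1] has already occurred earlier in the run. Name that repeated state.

State sequence: S0 -a-> S7 -b-> S6 -a-> S4 -a-> S1 -b-> S6 -a-> S4 -b-> S6 -a-> S4 -b-> S6 -a-> S4
First repeat at step 5: S6 was already visited.

The earliest repeat is at step j = 5: M is in S6, which it already visited at step i = 2.
Pumping length from the standard proof: p = 8 (the number of states). The repeated state found above gives |xy| = j ≤ 8 and |y| = j − i ≥ 1.

S6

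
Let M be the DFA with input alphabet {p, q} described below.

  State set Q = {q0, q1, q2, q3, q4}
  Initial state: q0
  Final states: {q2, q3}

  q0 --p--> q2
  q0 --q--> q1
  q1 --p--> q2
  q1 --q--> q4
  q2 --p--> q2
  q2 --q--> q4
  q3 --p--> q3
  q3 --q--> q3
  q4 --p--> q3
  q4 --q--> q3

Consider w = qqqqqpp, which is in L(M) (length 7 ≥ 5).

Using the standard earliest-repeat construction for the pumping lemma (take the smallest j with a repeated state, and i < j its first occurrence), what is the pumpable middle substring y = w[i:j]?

q

Run of M on w = q q q q q p p:
  step 0: q0  (start)
  step 1: q1  (read q: q0→q1)
  step 2: q4  (read q: q1→q4)
  step 3: q3  (read q: q4→q3)
  step 4: q3  (read q: q3→q3)   ← first repeat (q3 seen earlier)
  step 5: q3  (read q: q3→q3)
  step 6: q3  (read p: q3→q3)
  step 7: q3  (read p: q3→q3)

So i = 3, j = 4, giving x = w[0:3] = qqq, y = w[3:4] = q, z = w[4:7] = qpp.
Check: |xy| = 4 ≤ 5 and |y| = 1 ≥ 1. Reading y takes M from q3 back to q3, so every xyⁱz is accepted.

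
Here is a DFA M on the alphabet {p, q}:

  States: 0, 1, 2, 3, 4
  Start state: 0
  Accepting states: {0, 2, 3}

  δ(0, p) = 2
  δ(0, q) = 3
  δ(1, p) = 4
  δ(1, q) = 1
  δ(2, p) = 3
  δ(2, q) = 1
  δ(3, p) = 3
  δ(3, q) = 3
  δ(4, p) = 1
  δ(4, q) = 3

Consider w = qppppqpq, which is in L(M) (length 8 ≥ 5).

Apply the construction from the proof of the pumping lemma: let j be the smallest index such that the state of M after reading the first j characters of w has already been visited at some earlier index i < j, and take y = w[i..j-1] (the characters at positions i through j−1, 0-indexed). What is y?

p

State sequence: 0 -q-> 3 -p-> 3 -p-> 3 -p-> 3 -p-> 3 -q-> 3 -p-> 3 -q-> 3
First repeat at step 2: 3 was already visited.

So i = 1, j = 2, giving x = w[0:1] = q, y = w[1:2] = p, z = w[2:8] = pppqpq.
Check: |xy| = 2 ≤ 5 and |y| = 1 ≥ 1. Reading y takes M from 3 back to 3, so every xyⁱz is accepted.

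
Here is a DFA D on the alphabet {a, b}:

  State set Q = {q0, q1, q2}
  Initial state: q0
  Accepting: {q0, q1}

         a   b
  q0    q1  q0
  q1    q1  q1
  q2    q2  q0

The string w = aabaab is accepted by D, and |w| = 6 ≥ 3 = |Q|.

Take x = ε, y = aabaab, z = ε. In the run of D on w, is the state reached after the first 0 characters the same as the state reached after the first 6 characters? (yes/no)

no

Run of D on the first 6 characters of w = a a b a a b:
  step 0: q0  (start)
  step 1: q1  (read a: q0→q1)
  step 2: q1  (read a: q1→q1)
  step 3: q1  (read b: q1→q1)
  step 4: q1  (read a: q1→q1)
  step 5: q1  (read a: q1→q1)
  step 6: q1  (read b: q1→q1)

After x (step 0): q0. After xy (step 6): q1.
They differ (q0 ≠ q1), so y is not a cycle from the state after x; this split is not the one the pumping-lemma construction produces, and pumping y need not keep the string in L(D).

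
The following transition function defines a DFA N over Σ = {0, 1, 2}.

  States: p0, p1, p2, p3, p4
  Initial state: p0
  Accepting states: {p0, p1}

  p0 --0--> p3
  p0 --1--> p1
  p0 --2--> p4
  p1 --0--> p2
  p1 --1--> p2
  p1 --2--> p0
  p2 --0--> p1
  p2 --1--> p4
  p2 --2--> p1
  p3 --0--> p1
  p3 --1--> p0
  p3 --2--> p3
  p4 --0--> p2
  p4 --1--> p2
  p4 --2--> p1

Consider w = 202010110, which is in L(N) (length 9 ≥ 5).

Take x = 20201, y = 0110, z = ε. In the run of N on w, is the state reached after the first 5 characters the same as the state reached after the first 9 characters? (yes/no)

State sequence: p0 -2-> p4 -0-> p2 -2-> p1 -0-> p2 -1-> p4 -0-> p2 -1-> p4 -1-> p2 -0-> p1

After x (step 5): p4. After xy (step 9): p1.
They differ (p4 ≠ p1), so y is not a cycle from the state after x; this split is not the one the pumping-lemma construction produces, and pumping y need not keep the string in L(N).

no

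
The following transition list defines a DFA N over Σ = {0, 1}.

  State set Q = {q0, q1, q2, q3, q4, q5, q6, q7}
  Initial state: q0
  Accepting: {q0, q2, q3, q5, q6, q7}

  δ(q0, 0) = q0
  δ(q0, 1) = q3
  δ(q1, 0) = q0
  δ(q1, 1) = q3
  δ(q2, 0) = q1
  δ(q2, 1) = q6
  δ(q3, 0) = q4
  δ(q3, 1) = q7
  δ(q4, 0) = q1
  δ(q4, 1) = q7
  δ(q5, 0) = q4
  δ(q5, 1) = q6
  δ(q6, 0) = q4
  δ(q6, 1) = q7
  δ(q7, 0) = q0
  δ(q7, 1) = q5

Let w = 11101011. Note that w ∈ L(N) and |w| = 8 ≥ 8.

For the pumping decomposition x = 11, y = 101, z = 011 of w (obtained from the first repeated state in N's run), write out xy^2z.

11101101011

xy^2z = 11·101·101·011 = 11101101011.
Reading y = 101 takes N from q7 back to q7, so after x·y·y the machine is still in q7, and z then leads to the accepting state q7. Hence 11101101011 ∈ L(N).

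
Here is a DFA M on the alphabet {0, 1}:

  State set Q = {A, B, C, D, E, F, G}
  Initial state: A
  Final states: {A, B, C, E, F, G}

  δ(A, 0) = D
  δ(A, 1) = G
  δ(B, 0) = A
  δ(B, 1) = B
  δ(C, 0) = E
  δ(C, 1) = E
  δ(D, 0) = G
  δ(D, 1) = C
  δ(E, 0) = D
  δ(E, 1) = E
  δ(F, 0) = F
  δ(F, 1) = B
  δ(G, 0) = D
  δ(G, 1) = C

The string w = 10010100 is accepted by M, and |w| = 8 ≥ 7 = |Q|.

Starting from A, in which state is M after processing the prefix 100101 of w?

State sequence: A -1-> G -0-> D -0-> G -1-> C -0-> E -1-> E

After reading 6 characters, M is in state E.
(This kind of state-tracing is the core of the pumping-lemma construction: with 7 states, pigeonhole forces a repeat within the first 7 steps.)

E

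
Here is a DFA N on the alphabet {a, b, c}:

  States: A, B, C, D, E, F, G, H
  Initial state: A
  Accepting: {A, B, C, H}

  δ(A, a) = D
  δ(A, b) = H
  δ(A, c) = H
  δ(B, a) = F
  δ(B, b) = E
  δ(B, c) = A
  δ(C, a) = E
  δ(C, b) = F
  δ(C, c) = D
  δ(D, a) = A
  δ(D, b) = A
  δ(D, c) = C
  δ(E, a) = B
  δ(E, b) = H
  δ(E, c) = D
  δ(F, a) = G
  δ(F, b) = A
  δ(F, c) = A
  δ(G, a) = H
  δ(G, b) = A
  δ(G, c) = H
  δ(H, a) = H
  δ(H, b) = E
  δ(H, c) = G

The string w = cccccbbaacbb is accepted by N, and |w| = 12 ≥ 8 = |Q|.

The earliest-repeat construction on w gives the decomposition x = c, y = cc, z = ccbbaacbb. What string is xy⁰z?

xy⁰z = xz = c·ccbbaacbb = cccbbaacbb.
Reading y = cc takes N from H back to H, so after x the machine is still in H, and z then leads to the accepting state H. Hence cccbbaacbb ∈ L(N).

cccbbaacbb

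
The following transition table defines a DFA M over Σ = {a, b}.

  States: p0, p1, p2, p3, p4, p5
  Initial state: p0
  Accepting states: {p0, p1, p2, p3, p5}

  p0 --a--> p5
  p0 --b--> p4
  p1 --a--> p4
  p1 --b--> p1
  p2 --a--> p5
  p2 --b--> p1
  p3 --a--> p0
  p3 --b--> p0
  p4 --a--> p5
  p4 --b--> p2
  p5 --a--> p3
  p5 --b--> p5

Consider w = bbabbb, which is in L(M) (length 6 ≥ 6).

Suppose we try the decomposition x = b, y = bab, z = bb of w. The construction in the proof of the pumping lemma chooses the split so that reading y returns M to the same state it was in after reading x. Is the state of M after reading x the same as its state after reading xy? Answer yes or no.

Run of M on the first 4 characters of w = b b a b:
  step 0: p0  (start)
  step 1: p4  (read b: p0→p4)
  step 2: p2  (read b: p4→p2)
  step 3: p5  (read a: p2→p5)
  step 4: p5  (read b: p5→p5)

After x (step 1): p4. After xy (step 4): p5.
They differ (p4 ≠ p5), so y is not a cycle from the state after x; this split is not the one the pumping-lemma construction produces, and pumping y need not keep the string in L(M).

no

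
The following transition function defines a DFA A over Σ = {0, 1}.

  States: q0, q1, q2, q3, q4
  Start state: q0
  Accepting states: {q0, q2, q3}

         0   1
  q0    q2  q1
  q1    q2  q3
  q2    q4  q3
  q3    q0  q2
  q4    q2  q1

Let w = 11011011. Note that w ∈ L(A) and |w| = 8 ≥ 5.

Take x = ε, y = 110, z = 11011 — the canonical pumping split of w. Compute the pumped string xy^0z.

xy⁰z = xz = ε·11011 = 11011.
Reading y = 110 takes A from q0 back to q0, so after x the machine is still in q0, and z then leads to the accepting state q3. Hence 11011 ∈ L(A).

11011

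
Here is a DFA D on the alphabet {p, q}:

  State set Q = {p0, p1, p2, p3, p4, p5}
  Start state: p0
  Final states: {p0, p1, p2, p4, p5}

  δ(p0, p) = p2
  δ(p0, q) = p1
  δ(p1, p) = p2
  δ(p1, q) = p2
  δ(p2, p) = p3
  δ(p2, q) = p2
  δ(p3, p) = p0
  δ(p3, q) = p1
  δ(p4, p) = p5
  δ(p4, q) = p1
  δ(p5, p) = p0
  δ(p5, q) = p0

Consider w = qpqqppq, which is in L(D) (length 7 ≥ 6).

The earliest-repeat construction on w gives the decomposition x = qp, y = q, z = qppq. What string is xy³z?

xy^3z = qp·q·q·q·qppq = qpqqqqppq.
Reading y = q takes D from p2 back to p2, so after x·y·y·y the machine is still in p2, and z then leads to the accepting state p1. Hence qpqqqqppq ∈ L(D).

qpqqqqppq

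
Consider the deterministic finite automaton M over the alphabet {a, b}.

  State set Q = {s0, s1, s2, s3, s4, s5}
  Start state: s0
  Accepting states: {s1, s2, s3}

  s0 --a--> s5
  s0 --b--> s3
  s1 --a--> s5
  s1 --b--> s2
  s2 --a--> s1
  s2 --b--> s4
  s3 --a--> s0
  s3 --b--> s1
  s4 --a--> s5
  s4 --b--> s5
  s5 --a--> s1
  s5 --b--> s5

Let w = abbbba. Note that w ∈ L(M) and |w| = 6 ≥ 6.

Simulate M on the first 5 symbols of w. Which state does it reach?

Run of M on the first 5 characters of w = a b b b b:
  step 0: s0  (start)
  step 1: s5  (read a: s0→s5)
  step 2: s5  (read b: s5→s5)
  step 3: s5  (read b: s5→s5)
  step 4: s5  (read b: s5→s5)
  step 5: s5  (read b: s5→s5)

After reading 5 characters, M is in state s5.
(This kind of state-tracing is the core of the pumping-lemma construction: with 6 states, pigeonhole forces a repeat within the first 6 steps.)

s5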